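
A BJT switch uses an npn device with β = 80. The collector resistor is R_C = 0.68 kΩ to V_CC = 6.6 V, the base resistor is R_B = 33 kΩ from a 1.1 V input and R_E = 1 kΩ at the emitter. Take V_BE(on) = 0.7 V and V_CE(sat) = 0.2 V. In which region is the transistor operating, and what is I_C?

Assume active. Base-emitter loop: I_B = (V_BB − V_BE)/(R_B + (β+1)R_E) = (1.1 − 0.7)/(33 + 81×1) = 0.00351 mA.
I_C = β·I_B = 80×0.00351 = 0.281 mA.
V_CE = V_CC − I_C·R_C − I_E·R_E = 6.6 − 0.281×0.68 − 0.284×1 = 6.12 V > V_CE(sat), so the active-region assumption holds.

active; I_C ≈ 0.28 mA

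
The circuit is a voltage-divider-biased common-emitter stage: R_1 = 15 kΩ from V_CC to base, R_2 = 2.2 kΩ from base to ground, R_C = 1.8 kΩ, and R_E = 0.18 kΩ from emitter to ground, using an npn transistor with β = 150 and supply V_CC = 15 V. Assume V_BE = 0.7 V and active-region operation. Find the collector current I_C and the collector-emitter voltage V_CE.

I_C ≈ 6.3 mA, V_CE ≈ 2.6 V

Thevenize the base divider: V_Th = V_CC·R_2/(R_1+R_2) = 15×2.2/17.2 = 1.92 V, R_Th = R_1‖R_2 = 1.92 kΩ.
Base-emitter loop: V_Th = I_B·R_Th + V_BE + (β+1)I_B·R_E, so I_B = (1.92 − 0.7) / (1.92 + 151×0.18) = 0.0419 mA.
I_C = β·I_B = 150×0.0419 = 6.28 mA, and I_E = (β+1)I_B = 6.32 mA.
V_CE = V_CC − I_C·R_C − I_E·R_E = 15 − 6.28×1.8 − 6.32×0.18 = 2.55 V.
V_CE = 2.55 V > 0.2 V confirms active-region operation.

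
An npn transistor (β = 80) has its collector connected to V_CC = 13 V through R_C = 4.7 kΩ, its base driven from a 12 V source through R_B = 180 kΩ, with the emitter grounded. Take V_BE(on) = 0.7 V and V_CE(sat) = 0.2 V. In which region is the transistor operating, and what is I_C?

Assume active: I_B = (12 − 0.7)/180 = 0.0628 mA, giving I_C = β·I_B = 5.02 mA.
But then V_CE = 13 − 5.02×4.7 = -10.6 V < V_CE(sat) = 0.2 V — impossible in the active region.
So the transistor is saturated. With V_CE = 0.2 V, I_C = (V_CC − 0.2)/R_C = 12.8/4.7 = 2.72 mA.
Check: β·I_B = 5.02 mA > I_C = 2.72 mA, confirming saturation.

saturation; I_C ≈ 2.7 mA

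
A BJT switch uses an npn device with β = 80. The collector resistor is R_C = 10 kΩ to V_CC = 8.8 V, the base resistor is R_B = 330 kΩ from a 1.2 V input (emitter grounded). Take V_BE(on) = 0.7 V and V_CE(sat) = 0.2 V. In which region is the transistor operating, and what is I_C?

Assume active. Base-emitter loop: I_B = (V_BB − V_BE)/R_B = (1.2 − 0.7)/330 = 0.00152 mA.
I_C = β·I_B = 80×0.00152 = 0.121 mA.
V_CE = V_CC − I_C·R_C = 8.8 − 0.121×10 = 7.59 V > V_CE(sat), so the active-region assumption holds.

active; I_C ≈ 0.12 mA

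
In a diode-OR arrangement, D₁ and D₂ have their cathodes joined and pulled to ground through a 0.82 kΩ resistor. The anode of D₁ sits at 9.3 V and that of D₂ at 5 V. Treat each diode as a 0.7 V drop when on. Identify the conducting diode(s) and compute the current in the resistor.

Assume both conduct. Then node N would need to be at both 9.3−0.7 = 8.6 V and 5−0.7 = 4.3 V, which is impossible.
Assume only D₁ conducts: V_N = 9.3 − 0.7 = 8.6 V, so I_R = 8.6/0.82 = 10.5 mA.
Check D₂: its anode-to-cathode voltage is 5 − 8.6 = -3.6 V < 0.7 V, so it is off. The assumption is consistent.

Only D₁ conducts; I_R ≈ 10 mA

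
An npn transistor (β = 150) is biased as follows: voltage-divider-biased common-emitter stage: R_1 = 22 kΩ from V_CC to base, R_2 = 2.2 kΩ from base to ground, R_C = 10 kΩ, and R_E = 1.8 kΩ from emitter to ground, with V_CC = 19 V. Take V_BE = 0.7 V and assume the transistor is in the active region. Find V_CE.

V_CE ≈ 12 V

Thevenize the base divider: V_Th = V_CC·R_2/(R_1+R_2) = 19×2.2/24.2 = 1.73 V, R_Th = R_1‖R_2 = 2 kΩ.
Base-emitter loop: V_Th = I_B·R_Th + V_BE + (β+1)I_B·R_E, so I_B = (1.73 − 0.7) / (2 + 151×1.8) = 0.00375 mA.
I_C = β·I_B = 150×0.00375 = 0.563 mA, and I_E = (β+1)I_B = 0.567 mA.
V_CE = V_CC − I_C·R_C − I_E·R_E = 19 − 0.563×10 − 0.567×1.8 = 12.4 V.
V_CE = 12.4 V > 0.2 V confirms active-region operation.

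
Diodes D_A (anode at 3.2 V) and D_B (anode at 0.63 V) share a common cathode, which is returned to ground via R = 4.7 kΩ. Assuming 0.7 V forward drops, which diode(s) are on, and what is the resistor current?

Assume both conduct. Then node N would need to be at both 3.2−0.7 = 2.5 V and 0.63−0.7 = -0.07 V, which is impossible.
Assume only D_A conducts: V_N = 3.2 − 0.7 = 2.5 V, so I_R = 2.5/4.7 = 0.532 mA.
Check D_B: its anode-to-cathode voltage is 0.63 − 2.5 = -1.87 V < 0.7 V, so it is off. The assumption is consistent.

Only D_A conducts; I_R ≈ 0.53 mA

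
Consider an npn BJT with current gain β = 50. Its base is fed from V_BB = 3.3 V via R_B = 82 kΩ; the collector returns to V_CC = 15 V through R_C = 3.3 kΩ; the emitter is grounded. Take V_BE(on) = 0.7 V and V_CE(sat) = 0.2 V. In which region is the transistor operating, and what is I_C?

Assume active. Base-emitter loop: I_B = (V_BB − V_BE)/R_B = (3.3 − 0.7)/82 = 0.0317 mA.
I_C = β·I_B = 50×0.0317 = 1.59 mA.
V_CE = V_CC − I_C·R_C = 15 − 1.59×3.3 = 9.77 V > V_CE(sat), so the active-region assumption holds.

active; I_C ≈ 1.6 mA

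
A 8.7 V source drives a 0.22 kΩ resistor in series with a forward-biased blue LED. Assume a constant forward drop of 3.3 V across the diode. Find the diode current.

KVL around the loop: 8.7 = V_D + I·R = 3.3 + I × 0.22 kΩ.
So I = (8.7 − 3.3) / 0.22 kΩ = 5.4 / 0.22 = 24.5 mA.

I ≈ 25 mA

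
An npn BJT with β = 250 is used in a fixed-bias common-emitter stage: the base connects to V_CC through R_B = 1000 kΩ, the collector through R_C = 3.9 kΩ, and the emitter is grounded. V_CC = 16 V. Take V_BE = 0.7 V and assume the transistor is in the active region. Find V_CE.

Base loop: V_CC = I_B·R_B + V_BE, so I_B = (16 − 0.7)/1000 kΩ = 0.0153 mA.
In the active region I_C = β·I_B = 250 × 0.0153 = 3.83 mA.
Collector loop: V_CE = V_CC − I_C·R_C = 16 − 3.83×3.9 = 1.08 V.
Since V_CE = 1.08 V > V_CE(sat) ≈ 0.2 V, the transistor is in the active region as assumed.

V_CE ≈ 1.1 V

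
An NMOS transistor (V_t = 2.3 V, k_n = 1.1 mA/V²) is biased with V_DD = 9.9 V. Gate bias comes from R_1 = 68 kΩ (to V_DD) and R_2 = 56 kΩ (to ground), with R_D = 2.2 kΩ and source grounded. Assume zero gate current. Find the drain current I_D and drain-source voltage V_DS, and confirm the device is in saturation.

V_G = V_DD·R_2/(R_1+R_2) = 9.9×56/124 = 4.47 V. With the source grounded, V_GS = V_G = 4.47 V.
Assume saturation: I_D = (k_n/2)(V_GS − V_t)² = (1.1/2)×(4.47 − 2.3)² = 0.55×2.17² = 2.59 mA.
V_DS = V_DD − I_D·R_D = 9.9 − 2.59×2.2 = 4.2 V.
Saturation requires V_DS ≥ V_GS − V_t = 2.17 V; 4.2 ≥ 2.17 ✓.

I_D ≈ 2.6 mA, V_DS ≈ 4.2 V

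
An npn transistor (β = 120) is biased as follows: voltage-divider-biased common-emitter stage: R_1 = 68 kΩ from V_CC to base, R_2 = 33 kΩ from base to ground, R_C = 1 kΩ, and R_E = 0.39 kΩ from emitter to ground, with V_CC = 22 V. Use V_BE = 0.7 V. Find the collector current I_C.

Thevenize the base divider: V_Th = V_CC·R_2/(R_1+R_2) = 22×33/101 = 7.19 V, R_Th = R_1‖R_2 = 22.2 kΩ.
Base-emitter loop: V_Th = I_B·R_Th + V_BE + (β+1)I_B·R_E, so I_B = (7.19 − 0.7) / (22.2 + 121×0.39) = 0.0935 mA.
I_C = β·I_B = 120×0.0935 = 11.2 mA, and I_E = (β+1)I_B = 11.3 mA.
V_CE = V_CC − I_C·R_C − I_E·R_E = 22 − 11.2×1 − 11.3×0.39 = 6.37 V.
V_CE = 6.37 V > 0.2 V confirms active-region operation.

I_C ≈ 11 mA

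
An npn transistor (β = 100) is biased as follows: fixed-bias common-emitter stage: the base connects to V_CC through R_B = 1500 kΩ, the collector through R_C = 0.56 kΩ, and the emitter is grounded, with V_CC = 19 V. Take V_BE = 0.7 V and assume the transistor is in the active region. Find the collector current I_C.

Base loop: V_CC = I_B·R_B + V_BE, so I_B = (19 − 0.7)/1500 kΩ = 0.0122 mA.
In the active region I_C = β·I_B = 100 × 0.0122 = 1.22 mA.
Collector loop: V_CE = V_CC − I_C·R_C = 19 − 1.22×0.56 = 18.3 V.
Since V_CE = 18.3 V > V_CE(sat) ≈ 0.2 V, the transistor is in the active region as assumed.

I_C ≈ 1.2 mA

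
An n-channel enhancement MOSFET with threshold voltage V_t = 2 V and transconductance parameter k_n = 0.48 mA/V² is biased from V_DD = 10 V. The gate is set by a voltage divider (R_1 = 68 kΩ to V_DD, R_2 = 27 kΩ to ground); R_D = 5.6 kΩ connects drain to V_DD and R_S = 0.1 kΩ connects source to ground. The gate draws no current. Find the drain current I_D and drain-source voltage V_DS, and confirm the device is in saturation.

V_G = V_DD·R_2/(R_1+R_2) = 10×27/95 = 2.84 V.
Assume saturation: I_D = (k_n/2)(V_GS − V_t)² with V_GS = V_G − I_D·R_S = 2.84 − 0.1·I_D.
Substituting gives 0.0024·I_D² − 1.04·I_D + 0.17 = 0, with roots I_D = 0.164 or 433 mA.
The root I_D = 433 mA gives V_GS = -40.5 V ≤ V_t, so take I_D = 0.164 mA.
Then V_GS = 2.83 V and V_DS = V_DD − I_D(R_D+R_S) = 10 − 0.164×5.7 = 9.07 V.
Saturation requires V_DS ≥ V_GS − V_t = 0.826 V; 9.07 ≥ 0.826 ✓.

I_D ≈ 0.16 mA, V_DS ≈ 9.1 V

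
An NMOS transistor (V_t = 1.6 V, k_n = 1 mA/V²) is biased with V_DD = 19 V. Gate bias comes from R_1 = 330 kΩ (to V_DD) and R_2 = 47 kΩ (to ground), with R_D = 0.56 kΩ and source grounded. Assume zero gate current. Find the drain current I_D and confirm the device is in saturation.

I_D ≈ 0.3 mA

V_G = V_DD·R_2/(R_1+R_2) = 19×47/377 = 2.37 V. With the source grounded, V_GS = V_G = 2.37 V.
Assume saturation: I_D = (k_n/2)(V_GS − V_t)² = (1/2)×(2.37 − 1.6)² = 0.5×0.769² = 0.295 mA.
V_DS = V_DD − I_D·R_D = 19 − 0.295×0.56 = 18.8 V.
Saturation requires V_DS ≥ V_GS − V_t = 0.769 V; 18.8 ≥ 0.769 ✓.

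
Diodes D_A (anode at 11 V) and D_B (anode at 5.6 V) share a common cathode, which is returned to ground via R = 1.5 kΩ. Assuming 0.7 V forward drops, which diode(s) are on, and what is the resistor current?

Assume both conduct. Then node N would need to be at both 11−0.7 = 10.3 V and 5.6−0.7 = 4.9 V, which is impossible.
Assume only D_A conducts: V_N = 11 − 0.7 = 10.3 V, so I_R = 10.3/1.5 = 6.87 mA.
Check D_B: its anode-to-cathode voltage is 5.6 − 10.3 = -4.7 V < 0.7 V, so it is off. The assumption is consistent.

Only D_A conducts; I_R ≈ 6.9 mA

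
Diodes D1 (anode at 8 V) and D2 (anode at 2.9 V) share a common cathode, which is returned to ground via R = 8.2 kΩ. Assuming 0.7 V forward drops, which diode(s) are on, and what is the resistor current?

Only D1 conducts; I_R ≈ 0.89 mA

Assume both conduct. Then node N would need to be at both 8−0.7 = 7.3 V and 2.9−0.7 = 2.2 V, which is impossible.
Assume only D1 conducts: V_N = 8 − 0.7 = 7.3 V, so I_R = 7.3/8.2 = 0.89 mA.
Check D2: its anode-to-cathode voltage is 2.9 − 7.3 = -4.4 V < 0.7 V, so it is off. The assumption is consistent.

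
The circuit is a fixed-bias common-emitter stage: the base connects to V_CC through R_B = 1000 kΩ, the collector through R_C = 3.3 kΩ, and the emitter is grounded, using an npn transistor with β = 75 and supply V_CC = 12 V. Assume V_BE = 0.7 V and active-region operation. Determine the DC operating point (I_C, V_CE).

I_C ≈ 0.85 mA, V_CE ≈ 9.2 V

Base loop: V_CC = I_B·R_B + V_BE, so I_B = (12 − 0.7)/1000 kΩ = 0.0113 mA.
In the active region I_C = β·I_B = 75 × 0.0113 = 0.848 mA.
Collector loop: V_CE = V_CC − I_C·R_C = 12 − 0.848×3.3 = 9.2 V.
Since V_CE = 9.2 V > V_CE(sat) ≈ 0.2 V, the transistor is in the active region as assumed.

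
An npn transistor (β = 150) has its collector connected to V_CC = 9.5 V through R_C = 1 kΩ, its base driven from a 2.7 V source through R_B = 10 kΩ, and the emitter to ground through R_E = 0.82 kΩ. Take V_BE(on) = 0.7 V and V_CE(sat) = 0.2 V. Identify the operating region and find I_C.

active; I_C ≈ 2.2 mA

Assume active. Base-emitter loop: I_B = (V_BB − V_BE)/(R_B + (β+1)R_E) = (2.7 − 0.7)/(10 + 151×0.82) = 0.0149 mA.
I_C = β·I_B = 150×0.0149 = 2.24 mA.
V_CE = V_CC − I_C·R_C − I_E·R_E = 9.5 − 2.24×1 − 2.26×0.82 = 5.41 V > V_CE(sat), so the active-region assumption holds.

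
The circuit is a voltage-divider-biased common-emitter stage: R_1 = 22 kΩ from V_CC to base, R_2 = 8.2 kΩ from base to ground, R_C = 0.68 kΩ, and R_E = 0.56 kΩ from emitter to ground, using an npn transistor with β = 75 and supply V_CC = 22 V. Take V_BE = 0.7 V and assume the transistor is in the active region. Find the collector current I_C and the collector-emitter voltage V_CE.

I_C ≈ 8.1 mA, V_CE ≈ 12 V

Thevenize the base divider: V_Th = V_CC·R_2/(R_1+R_2) = 22×8.2/30.2 = 5.97 V, R_Th = R_1‖R_2 = 5.97 kΩ.
Base-emitter loop: V_Th = I_B·R_Th + V_BE + (β+1)I_B·R_E, so I_B = (5.97 − 0.7) / (5.97 + 76×0.56) = 0.109 mA.
I_C = β·I_B = 75×0.109 = 8.15 mA, and I_E = (β+1)I_B = 8.26 mA.
V_CE = V_CC − I_C·R_C − I_E·R_E = 22 − 8.15×0.68 − 8.26×0.56 = 11.8 V.
V_CE = 11.8 V > 0.2 V confirms active-region operation.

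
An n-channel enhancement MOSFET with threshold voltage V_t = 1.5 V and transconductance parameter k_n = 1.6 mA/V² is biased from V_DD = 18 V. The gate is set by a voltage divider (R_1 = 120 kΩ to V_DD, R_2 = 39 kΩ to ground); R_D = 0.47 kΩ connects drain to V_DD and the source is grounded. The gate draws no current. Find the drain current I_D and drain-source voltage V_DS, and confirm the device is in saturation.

V_G = V_DD·R_2/(R_1+R_2) = 18×39/159 = 4.42 V. With the source grounded, V_GS = V_G = 4.42 V.
Assume saturation: I_D = (k_n/2)(V_GS − V_t)² = (1.6/2)×(4.42 − 1.5)² = 0.8×2.92² = 6.8 mA.
V_DS = V_DD − I_D·R_D = 18 − 6.8×0.47 = 14.8 V.
Saturation requires V_DS ≥ V_GS − V_t = 2.92 V; 14.8 ≥ 2.92 ✓.

I_D ≈ 6.8 mA, V_DS ≈ 15 V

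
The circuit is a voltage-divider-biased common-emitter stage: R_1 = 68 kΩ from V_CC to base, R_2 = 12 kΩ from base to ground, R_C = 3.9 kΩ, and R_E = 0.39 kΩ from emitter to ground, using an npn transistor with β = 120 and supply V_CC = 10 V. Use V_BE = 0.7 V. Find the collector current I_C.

I_C ≈ 1.7 mA

Thevenize the base divider: V_Th = V_CC·R_2/(R_1+R_2) = 10×12/80 = 1.5 V, R_Th = R_1‖R_2 = 10.2 kΩ.
Base-emitter loop: V_Th = I_B·R_Th + V_BE + (β+1)I_B·R_E, so I_B = (1.5 − 0.7) / (10.2 + 121×0.39) = 0.0139 mA.
I_C = β·I_B = 120×0.0139 = 1.67 mA, and I_E = (β+1)I_B = 1.69 mA.
V_CE = V_CC − I_C·R_C − I_E·R_E = 10 − 1.67×3.9 − 1.69×0.39 = 2.82 V.
V_CE = 2.82 V > 0.2 V confirms active-region operation.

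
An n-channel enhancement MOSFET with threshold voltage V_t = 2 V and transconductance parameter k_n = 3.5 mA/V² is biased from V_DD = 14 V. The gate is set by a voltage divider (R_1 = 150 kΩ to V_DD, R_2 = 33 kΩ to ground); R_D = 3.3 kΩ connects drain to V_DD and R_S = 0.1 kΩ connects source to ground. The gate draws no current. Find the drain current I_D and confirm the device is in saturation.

I_D ≈ 0.41 mA

V_G = V_DD·R_2/(R_1+R_2) = 14×33/183 = 2.52 V.
Assume saturation: I_D = (k_n/2)(V_GS − V_t)² with V_GS = V_G − I_D·R_S = 2.52 − 0.1·I_D.
Substituting gives 0.0175·I_D² − 1.18·I_D + 0.482 = 0, with roots I_D = 0.409 or 67.2 mA.
The root I_D = 67.2 mA gives V_GS = -4.2 V ≤ V_t, so take I_D = 0.409 mA.
Then V_GS = 2.48 V and V_DS = V_DD − I_D(R_D+R_S) = 14 − 0.409×3.4 = 12.6 V.
Saturation requires V_DS ≥ V_GS − V_t = 0.484 V; 12.6 ≥ 0.484 ✓.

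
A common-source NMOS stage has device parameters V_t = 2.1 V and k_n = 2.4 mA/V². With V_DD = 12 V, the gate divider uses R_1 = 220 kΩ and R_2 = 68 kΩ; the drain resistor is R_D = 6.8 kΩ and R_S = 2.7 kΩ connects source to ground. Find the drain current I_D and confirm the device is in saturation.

V_G = V_DD·R_2/(R_1+R_2) = 12×68/288 = 2.83 V.
Assume saturation: I_D = (k_n/2)(V_GS − V_t)² with V_GS = V_G − I_D·R_S = 2.83 − 2.7·I_D.
Substituting gives 8.75·I_D² − 5.75·I_D + 0.645 = 0, with roots I_D = 0.144 or 0.514 mA.
The root I_D = 0.514 mA gives V_GS = 1.45 V ≤ V_t, so take I_D = 0.144 mA.
Then V_GS = 2.45 V and V_DS = V_DD − I_D(R_D+R_S) = 12 − 0.144×9.5 = 10.6 V.
Saturation requires V_DS ≥ V_GS − V_t = 0.346 V; 10.6 ≥ 0.346 ✓.

I_D ≈ 0.14 mA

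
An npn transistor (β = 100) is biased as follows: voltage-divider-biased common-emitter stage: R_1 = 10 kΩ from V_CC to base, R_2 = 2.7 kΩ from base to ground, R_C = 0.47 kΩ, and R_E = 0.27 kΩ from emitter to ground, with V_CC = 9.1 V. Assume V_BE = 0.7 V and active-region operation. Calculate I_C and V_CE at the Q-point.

Thevenize the base divider: V_Th = V_CC·R_2/(R_1+R_2) = 9.1×2.7/12.7 = 1.93 V, R_Th = R_1‖R_2 = 2.13 kΩ.
Base-emitter loop: V_Th = I_B·R_Th + V_BE + (β+1)I_B·R_E, so I_B = (1.93 − 0.7) / (2.13 + 101×0.27) = 0.042 mA.
I_C = β·I_B = 100×0.042 = 4.2 mA, and I_E = (β+1)I_B = 4.24 mA.
V_CE = V_CC − I_C·R_C − I_E·R_E = 9.1 − 4.2×0.47 − 4.24×0.27 = 5.98 V.
V_CE = 5.98 V > 0.2 V confirms active-region operation.

I_C ≈ 4.2 mA, V_CE ≈ 6 V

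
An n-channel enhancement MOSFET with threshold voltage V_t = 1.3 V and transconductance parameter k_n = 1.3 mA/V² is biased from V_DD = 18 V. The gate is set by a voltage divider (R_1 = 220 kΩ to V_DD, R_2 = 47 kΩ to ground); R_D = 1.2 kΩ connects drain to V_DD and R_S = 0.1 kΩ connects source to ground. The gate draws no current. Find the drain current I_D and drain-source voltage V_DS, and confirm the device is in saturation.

I_D ≈ 1.8 mA, V_DS ≈ 16 V

V_G = V_DD·R_2/(R_1+R_2) = 18×47/267 = 3.17 V.
Assume saturation: I_D = (k_n/2)(V_GS − V_t)² with V_GS = V_G − I_D·R_S = 3.17 − 0.1·I_D.
Substituting gives 0.0065·I_D² − 1.24·I_D + 2.27 = 0, with roots I_D = 1.84 or 189 mA.
The root I_D = 189 mA gives V_GS = -15.8 V ≤ V_t, so take I_D = 1.84 mA.
Then V_GS = 2.98 V and V_DS = V_DD − I_D(R_D+R_S) = 18 − 1.84×1.3 = 15.6 V.
Saturation requires V_DS ≥ V_GS − V_t = 1.68 V; 15.6 ≥ 1.68 ✓.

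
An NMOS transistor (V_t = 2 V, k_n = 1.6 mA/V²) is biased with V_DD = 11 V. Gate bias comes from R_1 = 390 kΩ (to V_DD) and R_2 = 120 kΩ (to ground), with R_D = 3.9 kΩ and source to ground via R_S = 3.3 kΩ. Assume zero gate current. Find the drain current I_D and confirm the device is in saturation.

V_G = V_DD·R_2/(R_1+R_2) = 11×120/510 = 2.59 V.
Assume saturation: I_D = (k_n/2)(V_GS − V_t)² with V_GS = V_G − I_D·R_S = 2.59 − 3.3·I_D.
Substituting gives 8.71·I_D² − 4.11·I_D + 0.277 = 0, with roots I_D = 0.0815 or 0.39 mA.
The root I_D = 0.39 mA gives V_GS = 1.3 V ≤ V_t, so take I_D = 0.0815 mA.
Then V_GS = 2.32 V and V_DS = V_DD − I_D(R_D+R_S) = 11 − 0.0815×7.2 = 10.4 V.
Saturation requires V_DS ≥ V_GS − V_t = 0.319 V; 10.4 ≥ 0.319 ✓.

I_D ≈ 0.082 mA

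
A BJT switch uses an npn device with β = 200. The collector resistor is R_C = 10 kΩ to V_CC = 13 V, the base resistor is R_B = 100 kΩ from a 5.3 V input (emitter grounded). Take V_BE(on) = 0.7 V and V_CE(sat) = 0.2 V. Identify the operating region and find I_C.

saturation; I_C ≈ 1.3 mA

Assume active: I_B = (5.3 − 0.7)/100 = 0.046 mA, giving I_C = β·I_B = 9.2 mA.
But then V_CE = 13 − 9.2×10 = -79 V < V_CE(sat) = 0.2 V — impossible in the active region.
So the transistor is saturated. With V_CE = 0.2 V, I_C = (V_CC − 0.2)/R_C = 12.8/10 = 1.28 mA.
Check: β·I_B = 9.2 mA > I_C = 1.28 mA, confirming saturation.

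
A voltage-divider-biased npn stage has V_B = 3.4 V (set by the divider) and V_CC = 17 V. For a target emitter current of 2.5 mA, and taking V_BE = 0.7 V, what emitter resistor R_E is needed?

R_E ≈ 1.1 kΩ

V_E = V_B − V_BE = 3.4 − 0.7 = 2.7 V.
R_E = V_E / I_E = 2.7 / 2.5 = 1.08 kΩ.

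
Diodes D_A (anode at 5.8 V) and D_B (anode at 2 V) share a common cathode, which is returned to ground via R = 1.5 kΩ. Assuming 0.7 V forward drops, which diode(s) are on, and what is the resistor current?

Only D_A conducts; I_R ≈ 3.4 mA

Assume both conduct. Then node N would need to be at both 5.8−0.7 = 5.1 V and 2−0.7 = 1.3 V, which is impossible.
Assume only D_A conducts: V_N = 5.8 − 0.7 = 5.1 V, so I_R = 5.1/1.5 = 3.4 mA.
Check D_B: its anode-to-cathode voltage is 2 − 5.1 = -3.1 V < 0.7 V, so it is off. The assumption is consistent.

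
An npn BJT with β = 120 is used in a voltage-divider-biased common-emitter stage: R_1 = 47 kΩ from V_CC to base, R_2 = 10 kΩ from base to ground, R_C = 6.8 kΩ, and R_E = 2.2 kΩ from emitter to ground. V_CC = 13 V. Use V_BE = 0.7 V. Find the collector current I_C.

I_C ≈ 0.69 mA

Thevenize the base divider: V_Th = V_CC·R_2/(R_1+R_2) = 13×10/57 = 2.28 V, R_Th = R_1‖R_2 = 8.25 kΩ.
Base-emitter loop: V_Th = I_B·R_Th + V_BE + (β+1)I_B·R_E, so I_B = (2.28 − 0.7) / (8.25 + 121×2.2) = 0.00576 mA.
I_C = β·I_B = 120×0.00576 = 0.691 mA, and I_E = (β+1)I_B = 0.697 mA.
V_CE = V_CC − I_C·R_C − I_E·R_E = 13 − 0.691×6.8 − 0.697×2.2 = 6.77 V.
V_CE = 6.77 V > 0.2 V confirms active-region operation.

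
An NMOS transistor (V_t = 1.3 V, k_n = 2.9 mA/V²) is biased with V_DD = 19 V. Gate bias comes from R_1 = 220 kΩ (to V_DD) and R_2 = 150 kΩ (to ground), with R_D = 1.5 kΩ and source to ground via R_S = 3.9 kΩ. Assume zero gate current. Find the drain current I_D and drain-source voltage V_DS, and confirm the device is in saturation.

I_D ≈ 1.4 mA, V_DS ≈ 11 V

V_G = V_DD·R_2/(R_1+R_2) = 19×150/370 = 7.7 V.
Assume saturation: I_D = (k_n/2)(V_GS − V_t)² with V_GS = V_G − I_D·R_S = 7.7 − 3.9·I_D.
Substituting gives 22.1·I_D² − 73.4·I_D + 59.4 = 0, with roots I_D = 1.39 or 1.94 mA.
The root I_D = 1.94 mA gives V_GS = 0.144 V ≤ V_t, so take I_D = 1.39 mA.
Then V_GS = 2.28 V and V_DS = V_DD − I_D(R_D+R_S) = 19 − 1.39×5.4 = 11.5 V.
Saturation requires V_DS ≥ V_GS − V_t = 0.979 V; 11.5 ≥ 0.979 ✓.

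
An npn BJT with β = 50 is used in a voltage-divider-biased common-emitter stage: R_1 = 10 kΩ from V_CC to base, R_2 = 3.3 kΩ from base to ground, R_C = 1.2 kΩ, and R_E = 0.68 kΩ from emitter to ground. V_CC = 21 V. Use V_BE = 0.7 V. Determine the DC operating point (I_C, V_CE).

Thevenize the base divider: V_Th = V_CC·R_2/(R_1+R_2) = 21×3.3/13.3 = 5.21 V, R_Th = R_1‖R_2 = 2.48 kΩ.
Base-emitter loop: V_Th = I_B·R_Th + V_BE + (β+1)I_B·R_E, so I_B = (5.21 − 0.7) / (2.48 + 51×0.68) = 0.121 mA.
I_C = β·I_B = 50×0.121 = 6.07 mA, and I_E = (β+1)I_B = 6.19 mA.
V_CE = V_CC − I_C·R_C − I_E·R_E = 21 − 6.07×1.2 − 6.19×0.68 = 9.51 V.
V_CE = 9.51 V > 0.2 V confirms active-region operation.

I_C ≈ 6.1 mA, V_CE ≈ 9.5 V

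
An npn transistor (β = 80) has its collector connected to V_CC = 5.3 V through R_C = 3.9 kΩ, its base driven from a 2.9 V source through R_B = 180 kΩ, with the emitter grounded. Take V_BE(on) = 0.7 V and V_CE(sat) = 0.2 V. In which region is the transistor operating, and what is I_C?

active; I_C ≈ 0.98 mA

Assume active. Base-emitter loop: I_B = (V_BB − V_BE)/R_B = (2.9 − 0.7)/180 = 0.0122 mA.
I_C = β·I_B = 80×0.0122 = 0.978 mA.
V_CE = V_CC − I_C·R_C = 5.3 − 0.978×3.9 = 1.49 V > V_CE(sat), so the active-region assumption holds.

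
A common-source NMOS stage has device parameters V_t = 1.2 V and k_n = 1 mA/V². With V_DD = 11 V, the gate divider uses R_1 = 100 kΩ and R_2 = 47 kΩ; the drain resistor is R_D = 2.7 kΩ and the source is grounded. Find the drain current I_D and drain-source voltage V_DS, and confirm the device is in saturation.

V_G = V_DD·R_2/(R_1+R_2) = 11×47/147 = 3.52 V. With the source grounded, V_GS = V_G = 3.52 V.
Assume saturation: I_D = (k_n/2)(V_GS − V_t)² = (1/2)×(3.52 − 1.2)² = 0.5×2.32² = 2.68 mA.
V_DS = V_DD − I_D·R_D = 11 − 2.68×2.7 = 3.75 V.
Saturation requires V_DS ≥ V_GS − V_t = 2.32 V; 3.75 ≥ 2.32 ✓.

I_D ≈ 2.7 mA, V_DS ≈ 3.8 V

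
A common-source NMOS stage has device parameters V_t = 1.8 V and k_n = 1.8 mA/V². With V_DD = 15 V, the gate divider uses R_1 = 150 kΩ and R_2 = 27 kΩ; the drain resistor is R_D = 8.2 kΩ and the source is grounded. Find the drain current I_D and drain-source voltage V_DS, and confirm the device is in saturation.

V_G = V_DD·R_2/(R_1+R_2) = 15×27/177 = 2.29 V. With the source grounded, V_GS = V_G = 2.29 V.
Assume saturation: I_D = (k_n/2)(V_GS − V_t)² = (1.8/2)×(2.29 − 1.8)² = 0.9×0.488² = 0.214 mA.
V_DS = V_DD − I_D·R_D = 15 − 0.214×8.2 = 13.2 V.
Saturation requires V_DS ≥ V_GS − V_t = 0.488 V; 13.2 ≥ 0.488 ✓.

I_D ≈ 0.21 mA, V_DS ≈ 13 V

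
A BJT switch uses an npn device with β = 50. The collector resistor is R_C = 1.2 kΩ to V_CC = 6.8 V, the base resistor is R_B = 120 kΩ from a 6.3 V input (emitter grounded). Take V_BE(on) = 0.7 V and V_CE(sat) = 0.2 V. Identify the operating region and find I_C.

active; I_C ≈ 2.3 mA

Assume active. Base-emitter loop: I_B = (V_BB − V_BE)/R_B = (6.3 − 0.7)/120 = 0.0467 mA.
I_C = β·I_B = 50×0.0467 = 2.33 mA.
V_CE = V_CC − I_C·R_C = 6.8 − 2.33×1.2 = 4 V > V_CE(sat), so the active-region assumption holds.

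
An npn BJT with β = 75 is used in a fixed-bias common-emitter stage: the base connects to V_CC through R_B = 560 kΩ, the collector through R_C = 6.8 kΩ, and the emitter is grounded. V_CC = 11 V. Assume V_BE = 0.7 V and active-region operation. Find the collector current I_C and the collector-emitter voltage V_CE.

Base loop: V_CC = I_B·R_B + V_BE, so I_B = (11 − 0.7)/560 kΩ = 0.0184 mA.
In the active region I_C = β·I_B = 75 × 0.0184 = 1.38 mA.
Collector loop: V_CE = V_CC − I_C·R_C = 11 − 1.38×6.8 = 1.62 V.
Since V_CE = 1.62 V > V_CE(sat) ≈ 0.2 V, the transistor is in the active region as assumed.

I_C ≈ 1.4 mA, V_CE ≈ 1.6 V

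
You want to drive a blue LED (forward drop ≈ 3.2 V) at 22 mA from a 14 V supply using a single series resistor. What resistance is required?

The resistor drops V_S − V_D = 14 − 3.2 = 10.8 V at 22 mA.
R = 10.8 V / 22 mA = 0.491 kΩ.

R ≈ 0.49 kΩ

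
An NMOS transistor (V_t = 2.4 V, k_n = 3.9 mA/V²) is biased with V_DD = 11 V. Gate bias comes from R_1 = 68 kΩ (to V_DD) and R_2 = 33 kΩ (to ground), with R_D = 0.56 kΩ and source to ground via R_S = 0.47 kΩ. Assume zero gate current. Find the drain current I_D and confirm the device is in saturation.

V_G = V_DD·R_2/(R_1+R_2) = 11×33/101 = 3.59 V.
Assume saturation: I_D = (k_n/2)(V_GS − V_t)² with V_GS = V_G − I_D·R_S = 3.59 − 0.47·I_D.
Substituting gives 0.431·I_D² − 3.19·I_D + 2.78 = 0, with roots I_D = 1.01 or 6.39 mA.
The root I_D = 6.39 mA gives V_GS = 0.589 V ≤ V_t, so take I_D = 1.01 mA.
Then V_GS = 3.12 V and V_DS = V_DD − I_D(R_D+R_S) = 11 − 1.01×1.03 = 9.96 V.
Saturation requires V_DS ≥ V_GS − V_t = 0.72 V; 9.96 ≥ 0.72 ✓.

I_D ≈ 1 mA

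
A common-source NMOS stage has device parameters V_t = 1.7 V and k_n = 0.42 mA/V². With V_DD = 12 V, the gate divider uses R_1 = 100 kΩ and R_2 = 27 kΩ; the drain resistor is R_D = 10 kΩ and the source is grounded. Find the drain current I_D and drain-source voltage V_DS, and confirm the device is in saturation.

I_D ≈ 0.15 mA, V_DS ≈ 10 V

V_G = V_DD·R_2/(R_1+R_2) = 12×27/127 = 2.55 V. With the source grounded, V_GS = V_G = 2.55 V.
Assume saturation: I_D = (k_n/2)(V_GS − V_t)² = (0.42/2)×(2.55 − 1.7)² = 0.21×0.851² = 0.152 mA.
V_DS = V_DD − I_D·R_D = 12 − 0.152×10 = 10.5 V.
Saturation requires V_DS ≥ V_GS − V_t = 0.851 V; 10.5 ≥ 0.851 ✓.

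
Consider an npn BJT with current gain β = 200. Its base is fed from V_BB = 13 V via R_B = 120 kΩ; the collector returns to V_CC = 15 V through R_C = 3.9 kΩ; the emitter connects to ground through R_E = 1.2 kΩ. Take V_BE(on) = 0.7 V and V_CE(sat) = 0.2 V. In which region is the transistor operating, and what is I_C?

Assume active: I_B = (13 − 0.7)/(120 + 201×1.2) = 0.0341 mA, I_C = β·I_B = 6.81 mA.
Then V_CE = 15 − 6.81×3.9 − 6.84×1.2 = -19.8 V < 0.2 V — the active assumption fails.
Re-solve with V_CE = 0.2 V. KCL at the emitter: V_E/R_E = (V_BB−0.7−V_E)/R_B + (V_CC−0.2−V_E)/R_C, giving V_E = 3.55 V.
I_C = (V_CC − 0.2 − V_E)/R_C = (14.8 − 3.55)/3.9 = 2.88 mA.
Check: I_B = (12.3 − 3.55)/120 = 0.0729 mA, and β·I_B = 14.6 mA > I_C, confirming saturation.

saturation; I_C ≈ 2.9 mA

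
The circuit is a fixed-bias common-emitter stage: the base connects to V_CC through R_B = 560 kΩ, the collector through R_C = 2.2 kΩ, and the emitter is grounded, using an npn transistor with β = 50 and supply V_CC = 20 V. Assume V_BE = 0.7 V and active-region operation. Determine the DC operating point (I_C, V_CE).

Base loop: V_CC = I_B·R_B + V_BE, so I_B = (20 − 0.7)/560 kΩ = 0.0345 mA.
In the active region I_C = β·I_B = 50 × 0.0345 = 1.72 mA.
Collector loop: V_CE = V_CC − I_C·R_C = 20 − 1.72×2.2 = 16.2 V.
Since V_CE = 16.2 V > V_CE(sat) ≈ 0.2 V, the transistor is in the active region as assumed.

I_C ≈ 1.7 mA, V_CE ≈ 16 V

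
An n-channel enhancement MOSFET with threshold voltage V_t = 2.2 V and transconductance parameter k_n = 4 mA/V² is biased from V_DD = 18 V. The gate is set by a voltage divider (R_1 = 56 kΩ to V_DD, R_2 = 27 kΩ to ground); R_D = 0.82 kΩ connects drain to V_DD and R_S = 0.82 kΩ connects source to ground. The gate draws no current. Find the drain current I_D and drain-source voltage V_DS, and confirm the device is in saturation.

I_D ≈ 3 mA, V_DS ≈ 13 V

V_G = V_DD·R_2/(R_1+R_2) = 18×27/83 = 5.86 V.
Assume saturation: I_D = (k_n/2)(V_GS − V_t)² with V_GS = V_G − I_D·R_S = 5.86 − 0.82·I_D.
Substituting gives 1.34·I_D² − 13·I_D + 26.7 = 0, with roots I_D = 2.97 or 6.69 mA.
The root I_D = 6.69 mA gives V_GS = 0.371 V ≤ V_t, so take I_D = 2.97 mA.
Then V_GS = 3.42 V and V_DS = V_DD − I_D(R_D+R_S) = 18 − 2.97×1.64 = 13.1 V.
Saturation requires V_DS ≥ V_GS − V_t = 1.22 V; 13.1 ≥ 1.22 ✓.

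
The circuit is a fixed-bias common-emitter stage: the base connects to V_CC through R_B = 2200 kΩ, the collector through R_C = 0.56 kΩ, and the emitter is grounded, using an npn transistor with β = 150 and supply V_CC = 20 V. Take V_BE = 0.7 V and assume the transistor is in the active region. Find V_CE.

V_CE ≈ 19 V

Base loop: V_CC = I_B·R_B + V_BE, so I_B = (20 − 0.7)/2200 kΩ = 0.00877 mA.
In the active region I_C = β·I_B = 150 × 0.00877 = 1.32 mA.
Collector loop: V_CE = V_CC − I_C·R_C = 20 − 1.32×0.56 = 19.3 V.
Since V_CE = 19.3 V > V_CE(sat) ≈ 0.2 V, the transistor is in the active region as assumed.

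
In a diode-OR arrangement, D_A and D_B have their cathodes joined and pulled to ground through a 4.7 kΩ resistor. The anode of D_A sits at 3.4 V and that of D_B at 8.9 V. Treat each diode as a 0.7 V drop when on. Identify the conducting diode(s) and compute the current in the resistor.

Assume both conduct. Then node N would need to be at both 3.4−0.7 = 2.7 V and 8.9−0.7 = 8.2 V, which is impossible.
Assume only D_B conducts: V_N = 8.9 − 0.7 = 8.2 V, so I_R = 8.2/4.7 = 1.74 mA.
Check D_A: its anode-to-cathode voltage is 3.4 − 8.2 = -4.8 V < 0.7 V, so it is off. The assumption is consistent.

Only D_B conducts; I_R ≈ 1.7 mA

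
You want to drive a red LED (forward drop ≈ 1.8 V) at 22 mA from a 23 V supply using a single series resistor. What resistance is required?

R ≈ 0.96 kΩ

The resistor drops V_S − V_D = 23 − 1.8 = 21.2 V at 22 mA.
R = 21.2 V / 22 mA = 0.964 kΩ.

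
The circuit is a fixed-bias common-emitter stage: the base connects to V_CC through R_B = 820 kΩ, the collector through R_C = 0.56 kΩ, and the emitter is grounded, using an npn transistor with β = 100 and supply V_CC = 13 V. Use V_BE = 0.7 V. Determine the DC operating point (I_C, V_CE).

I_C ≈ 1.5 mA, V_CE ≈ 12 V

Base loop: V_CC = I_B·R_B + V_BE, so I_B = (13 − 0.7)/820 kΩ = 0.015 mA.
In the active region I_C = β·I_B = 100 × 0.015 = 1.5 mA.
Collector loop: V_CE = V_CC − I_C·R_C = 13 − 1.5×0.56 = 12.2 V.
Since V_CE = 12.2 V > V_CE(sat) ≈ 0.2 V, the transistor is in the active region as assumed.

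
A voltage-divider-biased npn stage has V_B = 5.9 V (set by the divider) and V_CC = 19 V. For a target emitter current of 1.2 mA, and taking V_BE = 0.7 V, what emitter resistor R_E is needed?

V_E = V_B − V_BE = 5.9 − 0.7 = 5.2 V.
R_E = V_E / I_E = 5.2 / 1.2 = 4.33 kΩ.

R_E ≈ 4.3 kΩ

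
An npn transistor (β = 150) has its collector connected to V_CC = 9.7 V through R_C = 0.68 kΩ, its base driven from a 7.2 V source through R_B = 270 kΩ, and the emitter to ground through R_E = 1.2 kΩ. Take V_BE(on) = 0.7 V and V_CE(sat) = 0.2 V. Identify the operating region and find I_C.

active; I_C ≈ 2.2 mA

Assume active. Base-emitter loop: I_B = (V_BB − V_BE)/(R_B + (β+1)R_E) = (7.2 − 0.7)/(270 + 151×1.2) = 0.0144 mA.
I_C = β·I_B = 150×0.0144 = 2.16 mA.
V_CE = V_CC − I_C·R_C − I_E·R_E = 9.7 − 2.16×0.68 − 2.18×1.2 = 5.62 V > V_CE(sat), so the active-region assumption holds.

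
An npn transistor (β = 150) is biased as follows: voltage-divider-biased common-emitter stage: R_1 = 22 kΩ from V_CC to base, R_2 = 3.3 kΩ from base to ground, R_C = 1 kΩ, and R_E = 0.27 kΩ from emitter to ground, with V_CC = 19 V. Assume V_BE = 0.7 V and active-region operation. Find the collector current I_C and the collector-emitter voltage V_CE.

I_C ≈ 6.1 mA, V_CE ≈ 11 V

Thevenize the base divider: V_Th = V_CC·R_2/(R_1+R_2) = 19×3.3/25.3 = 2.48 V, R_Th = R_1‖R_2 = 2.87 kΩ.
Base-emitter loop: V_Th = I_B·R_Th + V_BE + (β+1)I_B·R_E, so I_B = (2.48 − 0.7) / (2.87 + 151×0.27) = 0.0407 mA.
I_C = β·I_B = 150×0.0407 = 6.11 mA, and I_E = (β+1)I_B = 6.15 mA.
V_CE = V_CC − I_C·R_C − I_E·R_E = 19 − 6.11×1 − 6.15×0.27 = 11.2 V.
V_CE = 11.2 V > 0.2 V confirms active-region operation.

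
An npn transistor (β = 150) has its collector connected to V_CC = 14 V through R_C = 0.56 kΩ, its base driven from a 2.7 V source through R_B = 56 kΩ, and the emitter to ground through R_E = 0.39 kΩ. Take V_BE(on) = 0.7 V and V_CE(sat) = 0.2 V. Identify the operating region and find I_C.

Assume active. Base-emitter loop: I_B = (V_BB − V_BE)/(R_B + (β+1)R_E) = (2.7 − 0.7)/(56 + 151×0.39) = 0.0174 mA.
I_C = β·I_B = 150×0.0174 = 2.61 mA.
V_CE = V_CC − I_C·R_C − I_E·R_E = 14 − 2.61×0.56 − 2.63×0.39 = 11.5 V > V_CE(sat), so the active-region assumption holds.

active; I_C ≈ 2.6 mA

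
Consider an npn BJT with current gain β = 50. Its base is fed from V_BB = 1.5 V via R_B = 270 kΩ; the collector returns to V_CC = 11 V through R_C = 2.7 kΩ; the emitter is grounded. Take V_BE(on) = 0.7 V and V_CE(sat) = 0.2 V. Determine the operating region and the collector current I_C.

Assume active. Base-emitter loop: I_B = (V_BB − V_BE)/R_B = (1.5 − 0.7)/270 = 0.00296 mA.
I_C = β·I_B = 50×0.00296 = 0.148 mA.
V_CE = V_CC − I_C·R_C = 11 − 0.148×2.7 = 10.6 V > V_CE(sat), so the active-region assumption holds.

active; I_C ≈ 0.15 mA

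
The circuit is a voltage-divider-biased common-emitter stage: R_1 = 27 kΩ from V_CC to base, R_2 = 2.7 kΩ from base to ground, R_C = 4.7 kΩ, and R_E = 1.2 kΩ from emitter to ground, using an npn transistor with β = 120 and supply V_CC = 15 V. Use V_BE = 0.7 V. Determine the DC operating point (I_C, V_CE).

I_C ≈ 0.54 mA, V_CE ≈ 12 V

Thevenize the base divider: V_Th = V_CC·R_2/(R_1+R_2) = 15×2.7/29.7 = 1.36 V, R_Th = R_1‖R_2 = 2.45 kΩ.
Base-emitter loop: V_Th = I_B·R_Th + V_BE + (β+1)I_B·R_E, so I_B = (1.36 − 0.7) / (2.45 + 121×1.2) = 0.00449 mA.
I_C = β·I_B = 120×0.00449 = 0.539 mA, and I_E = (β+1)I_B = 0.544 mA.
V_CE = V_CC − I_C·R_C − I_E·R_E = 15 − 0.539×4.7 − 0.544×1.2 = 11.8 V.
V_CE = 11.8 V > 0.2 V confirms active-region operation.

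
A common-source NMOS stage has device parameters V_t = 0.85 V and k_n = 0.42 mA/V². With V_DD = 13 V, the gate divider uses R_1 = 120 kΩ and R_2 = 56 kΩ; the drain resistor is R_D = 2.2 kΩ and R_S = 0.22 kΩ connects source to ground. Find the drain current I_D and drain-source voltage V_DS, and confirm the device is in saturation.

I_D ≈ 1.8 mA, V_DS ≈ 8.7 V

V_G = V_DD·R_2/(R_1+R_2) = 13×56/176 = 4.14 V.
Assume saturation: I_D = (k_n/2)(V_GS − V_t)² with V_GS = V_G − I_D·R_S = 4.14 − 0.22·I_D.
Substituting gives 0.0102·I_D² − 1.3·I_D + 2.27 = 0, with roots I_D = 1.76 or 126 mA.
The root I_D = 126 mA gives V_GS = -23.7 V ≤ V_t, so take I_D = 1.76 mA.
Then V_GS = 3.75 V and V_DS = V_DD − I_D(R_D+R_S) = 13 − 1.76×2.42 = 8.73 V.
Saturation requires V_DS ≥ V_GS − V_t = 2.9 V; 8.73 ≥ 2.9 ✓.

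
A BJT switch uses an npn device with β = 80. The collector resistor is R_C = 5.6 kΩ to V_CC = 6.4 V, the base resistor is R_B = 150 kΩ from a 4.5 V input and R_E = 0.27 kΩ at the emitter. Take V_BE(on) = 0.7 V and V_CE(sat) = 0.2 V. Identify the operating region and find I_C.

Assume active: I_B = (4.5 − 0.7)/(150 + 81×0.27) = 0.0221 mA, I_C = β·I_B = 1.77 mA.
Then V_CE = 6.4 − 1.77×5.6 − 1.79×0.27 = -3.99 V < 0.2 V — the active assumption fails.
Re-solve with V_CE = 0.2 V. KCL at the emitter: V_E/R_E = (V_BB−0.7−V_E)/R_B + (V_CC−0.2−V_E)/R_C, giving V_E = 0.291 V.
I_C = (V_CC − 0.2 − V_E)/R_C = (6.2 − 0.291)/5.6 = 1.06 mA.
Check: I_B = (3.8 − 0.291)/150 = 0.0234 mA, and β·I_B = 1.87 mA > I_C, confirming saturation.

saturation; I_C ≈ 1.1 mA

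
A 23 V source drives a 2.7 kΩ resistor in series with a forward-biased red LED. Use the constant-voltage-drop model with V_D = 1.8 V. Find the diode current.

KVL around the loop: 23 = V_D + I·R = 1.8 + I × 2.7 kΩ.
So I = (23 − 1.8) / 2.7 kΩ = 21.2 / 2.7 = 7.85 mA.

I ≈ 7.9 mA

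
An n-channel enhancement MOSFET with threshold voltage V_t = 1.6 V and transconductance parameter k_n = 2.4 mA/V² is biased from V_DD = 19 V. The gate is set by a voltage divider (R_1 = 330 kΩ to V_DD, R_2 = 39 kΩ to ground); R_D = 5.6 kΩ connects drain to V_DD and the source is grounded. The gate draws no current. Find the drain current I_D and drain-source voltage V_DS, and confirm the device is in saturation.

I_D ≈ 0.2 mA, V_DS ≈ 18 V

V_G = V_DD·R_2/(R_1+R_2) = 19×39/369 = 2.01 V. With the source grounded, V_GS = V_G = 2.01 V.
Assume saturation: I_D = (k_n/2)(V_GS − V_t)² = (2.4/2)×(2.01 − 1.6)² = 1.2×0.408² = 0.2 mA.
V_DS = V_DD − I_D·R_D = 19 − 0.2×5.6 = 17.9 V.
Saturation requires V_DS ≥ V_GS − V_t = 0.408 V; 17.9 ≥ 0.408 ✓.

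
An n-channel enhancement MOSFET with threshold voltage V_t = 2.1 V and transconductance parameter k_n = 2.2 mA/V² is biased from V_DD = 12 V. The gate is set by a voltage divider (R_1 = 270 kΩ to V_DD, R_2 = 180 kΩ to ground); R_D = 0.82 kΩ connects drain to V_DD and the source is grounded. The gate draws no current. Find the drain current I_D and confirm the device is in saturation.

I_D ≈ 8 mA

V_G = V_DD·R_2/(R_1+R_2) = 12×180/450 = 4.8 V. With the source grounded, V_GS = V_G = 4.8 V.
Assume saturation: I_D = (k_n/2)(V_GS − V_t)² = (2.2/2)×(4.8 − 2.1)² = 1.1×2.7² = 8.02 mA.
V_DS = V_DD − I_D·R_D = 12 − 8.02×0.82 = 5.42 V.
Saturation requires V_DS ≥ V_GS − V_t = 2.7 V; 5.42 ≥ 2.7 ✓.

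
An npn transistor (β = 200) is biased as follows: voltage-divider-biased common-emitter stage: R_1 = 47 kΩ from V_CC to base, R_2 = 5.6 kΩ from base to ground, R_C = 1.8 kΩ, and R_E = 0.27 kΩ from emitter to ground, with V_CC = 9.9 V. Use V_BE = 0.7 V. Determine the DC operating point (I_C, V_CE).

I_C ≈ 1.2 mA, V_CE ≈ 7.4 V

Thevenize the base divider: V_Th = V_CC·R_2/(R_1+R_2) = 9.9×5.6/52.6 = 1.05 V, R_Th = R_1‖R_2 = 5 kΩ.
Base-emitter loop: V_Th = I_B·R_Th + V_BE + (β+1)I_B·R_E, so I_B = (1.05 − 0.7) / (5 + 201×0.27) = 0.00597 mA.
I_C = β·I_B = 200×0.00597 = 1.19 mA, and I_E = (β+1)I_B = 1.2 mA.
V_CE = V_CC − I_C·R_C − I_E·R_E = 9.9 − 1.19×1.8 − 1.2×0.27 = 7.43 V.
V_CE = 7.43 V > 0.2 V confirms active-region operation.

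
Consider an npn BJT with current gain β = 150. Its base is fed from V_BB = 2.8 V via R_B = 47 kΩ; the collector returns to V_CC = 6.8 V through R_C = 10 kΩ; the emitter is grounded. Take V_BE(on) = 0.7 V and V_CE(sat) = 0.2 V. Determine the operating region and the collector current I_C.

saturation; I_C ≈ 0.66 mA

Assume active: I_B = (2.8 − 0.7)/47 = 0.0447 mA, giving I_C = β·I_B = 6.7 mA.
But then V_CE = 6.8 − 6.7×10 = -60.2 V < V_CE(sat) = 0.2 V — impossible in the active region.
So the transistor is saturated. With V_CE = 0.2 V, I_C = (V_CC − 0.2)/R_C = 6.6/10 = 0.66 mA.
Check: β·I_B = 6.7 mA > I_C = 0.66 mA, confirming saturation.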